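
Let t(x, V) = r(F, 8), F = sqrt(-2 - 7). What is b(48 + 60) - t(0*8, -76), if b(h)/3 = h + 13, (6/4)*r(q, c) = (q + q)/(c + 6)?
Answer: 363 - 2*I/7 ≈ 363.0 - 0.28571*I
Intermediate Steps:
F = 3*I (F = sqrt(-9) = 3*I ≈ 3.0*I)
r(q, c) = 4*q/(3*(6 + c)) (r(q, c) = 2*((q + q)/(c + 6))/3 = 2*((2*q)/(6 + c))/3 = 2*(2*q/(6 + c))/3 = 4*q/(3*(6 + c)))
t(x, V) = 2*I/7 (t(x, V) = 4*(3*I)/(3*(6 + 8)) = (4/3)*(3*I)/14 = (4/3)*(3*I)*(1/14) = 2*I/7)
b(h) = 39 + 3*h (b(h) = 3*(h + 13) = 3*(13 + h) = 39 + 3*h)
b(48 + 60) - t(0*8, -76) = (39 + 3*(48 + 60)) - 2*I/7 = (39 + 3*108) - 2*I/7 = (39 + 324) - 2*I/7 = 363 - 2*I/7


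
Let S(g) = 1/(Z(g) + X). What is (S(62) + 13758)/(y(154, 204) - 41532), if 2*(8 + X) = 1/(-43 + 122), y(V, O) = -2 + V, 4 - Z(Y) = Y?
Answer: -35863627/107867315 ≈ -0.33248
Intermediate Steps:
Z(Y) = 4 - Y
X = -1263/158 (X = -8 + 1/(2*(-43 + 122)) = -8 + (½)/79 = -8 + (½)*(1/79) = -8 + 1/158 = -1263/158 ≈ -7.9937)
S(g) = 1/(-631/158 - g) (S(g) = 1/((4 - g) - 1263/158) = 1/(-631/158 - g))
(S(62) + 13758)/(y(154, 204) - 41532) = (-158/(631 + 158*62) + 13758)/((-2 + 154) - 41532) = (-158/(631 + 9796) + 13758)/(152 - 41532) = (-158/10427 + 13758)/(-41380) = (-158*1/10427 + 13758)*(-1/41380) = (-158/10427 + 13758)*(-1/41380) = (143454508/10427)*(-1/41380) = -35863627/107867315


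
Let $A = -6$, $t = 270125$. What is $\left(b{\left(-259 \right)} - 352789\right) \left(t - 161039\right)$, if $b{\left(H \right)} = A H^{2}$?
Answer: $-82389928650$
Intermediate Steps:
$b{\left(H \right)} = - 6 H^{2}$
$\left(b{\left(-259 \right)} - 352789\right) \left(t - 161039\right) = \left(- 6 \left(-259\right)^{2} - 352789\right) \left(270125 - 161039\right) = \left(\left(-6\right) 67081 - 352789\right) 109086 = \left(-402486 - 352789\right) 109086 = \left(-755275\right) 109086 = -82389928650$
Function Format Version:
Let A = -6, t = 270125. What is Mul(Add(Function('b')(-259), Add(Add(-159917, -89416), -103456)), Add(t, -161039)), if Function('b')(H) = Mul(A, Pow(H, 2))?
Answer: -82389928650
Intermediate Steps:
Function('b')(H) = Mul(-6, Pow(H, 2))
Mul(Add(Function('b')(-259), Add(Add(-159917, -89416), -103456)), Add(t, -161039)) = Mul(Add(Mul(-6, Pow(-259, 2)), Add(Add(-159917, -89416), -103456)), Add(270125, -161039)) = Mul(Add(Mul(-6, 67081), Add(-249333, -103456)), 109086) = Mul(Add(-402486, -352789), 109086) = Mul(-755275, 109086) = -82389928650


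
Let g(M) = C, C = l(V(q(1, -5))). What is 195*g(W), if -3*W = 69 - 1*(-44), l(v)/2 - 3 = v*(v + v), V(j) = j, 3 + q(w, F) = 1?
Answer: 4290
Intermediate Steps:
q(w, F) = -2 (q(w, F) = -3 + 1 = -2)
l(v) = 6 + 4*v² (l(v) = 6 + 2*(v*(v + v)) = 6 + 2*(v*(2*v)) = 6 + 2*(2*v²) = 6 + 4*v²)
W = -113/3 (W = -(69 - 1*(-44))/3 = -(69 + 44)/3 = -⅓*113 = -113/3 ≈ -37.667)
C = 22 (C = 6 + 4*(-2)² = 6 + 4*4 = 6 + 16 = 22)
g(M) = 22
195*g(W) = 195*22 = 4290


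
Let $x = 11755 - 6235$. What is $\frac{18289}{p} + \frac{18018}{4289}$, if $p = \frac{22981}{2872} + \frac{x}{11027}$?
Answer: $\frac{2489058816191110}{1154877271903} \approx 2155.3$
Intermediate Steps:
$x = 5520$ ($x = 11755 - 6235 = 5520$)
$p = \frac{269264927}{31669544}$ ($p = \frac{22981}{2872} + \frac{5520}{11027} = \frac{269264927}{31669544} \approx 8.5023$)
$\frac{18289}{p} + \frac{18018}{4289} = \frac{18289}{\frac{269264927}{31669544}} + \frac{18018}{4289} = 18289 \cdot \frac{31669544}{269264927} + 18018 \cdot \frac{1}{4289} = \frac{579204290216}{269264927} + \frac{18018}{4289} = \frac{2489058816191110}{1154877271903}$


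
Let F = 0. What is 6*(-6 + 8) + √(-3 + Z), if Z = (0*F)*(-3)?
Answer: 12 + I*√3 ≈ 12.0 + 1.732*I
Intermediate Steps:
Z = 0 (Z = (0*0)*(-3) = 0*(-3) = 0)
6*(-6 + 8) + √(-3 + Z) = 6*(-6 + 8) + √(-3 + 0) = 6*2 + √(-3) = 12 + I*√3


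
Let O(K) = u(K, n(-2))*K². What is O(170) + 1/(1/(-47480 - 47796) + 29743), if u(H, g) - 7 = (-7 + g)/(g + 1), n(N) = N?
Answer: 1310346376676076/2833794067 ≈ 4.6240e+5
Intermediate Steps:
u(H, g) = 7 + (-7 + g)/(1 + g) (u(H, g) = 7 + (-7 + g)/(g + 1) = 7 + (-7 + g)/(1 + g))
O(K) = 16*K² (O(K) = (8*(-2)/(1 - 2))*K² = (8*(-2)/(-1))*K² = (8*(-2)*(-1))*K² = 16*K²)
O(170) + 1/(1/(-47480 - 47796) + 29743) = 16*170² + 1/(1/(-47480 - 47796) + 29743) = 16*28900 + 1/(1/(-95276) + 29743) = 462400 + 1/(-1/95276 + 29743) = 462400 + 1/(2833794067/95276) = 462400 + 95276/2833794067 = 1310346376676076/2833794067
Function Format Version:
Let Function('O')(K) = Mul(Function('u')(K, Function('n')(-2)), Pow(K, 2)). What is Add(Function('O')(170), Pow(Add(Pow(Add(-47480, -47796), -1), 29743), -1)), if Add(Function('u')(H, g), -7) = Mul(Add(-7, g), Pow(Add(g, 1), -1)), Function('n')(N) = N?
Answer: Rational(1310346376676076, 2833794067) ≈ 4.6240e+5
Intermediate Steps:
Function('u')(H, g) = Add(7, Mul(Pow(Add(1, g), -1), Add(-7, g))) (Function('u')(H, g) = Add(7, Mul(Add(-7, g), Pow(Add(g, 1), -1))) = Add(7, Mul(Add(-7, g), Pow(Add(1, g), -1))) = Add(7, Mul(Pow(Add(1, g), -1), Add(-7, g))))
Function('O')(K) = Mul(16, Pow(K, 2)) (Function('O')(K) = Mul(Mul(8, -2, Pow(Add(1, -2), -1)), Pow(K, 2)) = Mul(Mul(8, -2, Pow(-1, -1)), Pow(K, 2)) = Mul(Mul(8, -2, -1), Pow(K, 2)) = Mul(16, Pow(K, 2)))
Add(Function('O')(170), Pow(Add(Pow(Add(-47480, -47796), -1), 29743), -1)) = Add(Mul(16, Pow(170, 2)), Pow(Add(Pow(Add(-47480, -47796), -1), 29743), -1)) = Add(Mul(16, 28900), Pow(Add(Pow(-95276, -1), 29743), -1)) = Add(462400, Pow(Add(Rational(-1, 95276), 29743), -1)) = Add(462400, Pow(Rational(2833794067, 95276), -1)) = Add(462400, Rational(95276, 2833794067)) = Rational(1310346376676076, 2833794067)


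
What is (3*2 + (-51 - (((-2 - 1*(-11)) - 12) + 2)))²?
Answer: 1936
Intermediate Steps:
(3*2 + (-51 - (((-2 - 1*(-11)) - 12) + 2)))² = (6 + (-51 - (((-2 + 11) - 12) + 2)))² = (6 + (-51 - ((9 - 12) + 2)))² = (6 + (-51 - (-3 + 2)))² = (6 + (-51 - 1*(-1)))² = (6 + (-51 + 1))² = (6 - 50)² = (-44)² = 1936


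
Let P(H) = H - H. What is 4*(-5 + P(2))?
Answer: -20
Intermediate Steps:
P(H) = 0
4*(-5 + P(2)) = 4*(-5 + 0) = 4*(-5) = -20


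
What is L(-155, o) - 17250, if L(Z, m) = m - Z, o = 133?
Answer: -16962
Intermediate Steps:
L(-155, o) - 17250 = (133 - 1*(-155)) - 17250 = (133 + 155) - 17250 = 288 - 17250 = -16962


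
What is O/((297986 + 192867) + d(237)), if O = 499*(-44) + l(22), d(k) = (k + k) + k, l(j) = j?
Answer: -10967/245782 ≈ -0.044621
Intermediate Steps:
d(k) = 3*k (d(k) = 2*k + k = 3*k)
O = -21934 (O = 499*(-44) + 22 = -21956 + 22 = -21934)
O/((297986 + 192867) + d(237)) = -21934/((297986 + 192867) + 3*237) = -21934/(490853 + 711) = -21934/491564 = -21934*1/491564 = -10967/245782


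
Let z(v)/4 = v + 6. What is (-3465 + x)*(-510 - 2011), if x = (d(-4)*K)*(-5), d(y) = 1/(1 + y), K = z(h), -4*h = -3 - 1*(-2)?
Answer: 25890670/3 ≈ 8.6302e+6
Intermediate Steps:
h = ¼ (h = -(-3 - 1*(-2))/4 = -(-3 + 2)/4 = -¼*(-1) = ¼ ≈ 0.25000)
z(v) = 24 + 4*v (z(v) = 4*(v + 6) = 4*(6 + v) = 24 + 4*v)
K = 25 (K = 24 + 4*(¼) = 24 + 1 = 25)
x = 125/3 (x = (25/(1 - 4))*(-5) = (25/(-3))*(-5) = -⅓*25*(-5) = -25/3*(-5) = 125/3 ≈ 41.667)
(-3465 + x)*(-510 - 2011) = (-3465 + 125/3)*(-510 - 2011) = -10270/3*(-2521) = 25890670/3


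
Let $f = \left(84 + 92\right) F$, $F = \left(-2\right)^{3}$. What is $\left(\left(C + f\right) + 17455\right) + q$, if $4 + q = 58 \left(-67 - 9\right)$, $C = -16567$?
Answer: $-4932$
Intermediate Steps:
$q = -4412$ ($q = -4 + 58 \left(-67 - 9\right) = -4 + 58 \left(-76\right) = -4 - 4408 = -4412$)
$F = -8$
$f = -1408$ ($f = \left(84 + 92\right) \left(-8\right) = 176 \left(-8\right) = -1408$)
$\left(\left(C + f\right) + 17455\right) + q = \left(\left(-16567 - 1408\right) + 17455\right) - 4412 = \left(-17975 + 17455\right) - 4412 = -520 - 4412 = -4932$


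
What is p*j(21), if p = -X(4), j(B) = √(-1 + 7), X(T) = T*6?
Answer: -24*√6 ≈ -58.788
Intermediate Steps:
X(T) = 6*T
j(B) = √6
p = -24 (p = -6*4 = -1*24 = -24)
p*j(21) = -24*√6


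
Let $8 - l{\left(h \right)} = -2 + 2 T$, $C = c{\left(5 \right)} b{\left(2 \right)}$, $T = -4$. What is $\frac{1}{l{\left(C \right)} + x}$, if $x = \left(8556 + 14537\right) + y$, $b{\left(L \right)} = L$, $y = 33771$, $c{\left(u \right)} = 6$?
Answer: $\frac{1}{56882} \approx 1.758 \cdot 10^{-5}$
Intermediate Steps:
$C = 12$ ($C = 6 \cdot 2 = 12$)
$l{\left(h \right)} = 18$ ($l{\left(h \right)} = 8 - \left(-2 + 2 \left(-4\right)\right) = 8 - \left(-2 - 8\right) = 8 - -10 = 8 + 10 = 18$)
$x = 56864$ ($x = \left(8556 + 14537\right) + 33771 = 23093 + 33771 = 56864$)
$\frac{1}{l{\left(C \right)} + x} = \frac{1}{18 + 56864} = \frac{1}{56882}$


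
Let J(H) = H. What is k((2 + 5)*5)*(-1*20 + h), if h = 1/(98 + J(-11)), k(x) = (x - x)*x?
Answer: 0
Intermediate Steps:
k(x) = 0 (k(x) = 0*x = 0)
h = 1/87 (h = 1/(98 - 11) = 1/87 ≈ 0.011494)
k((2 + 5)*5)*(-1*20 + h) = 0*(-1*20 + 1/87) = 0*(-20 + 1/87) = 0*(-1739/87) = 0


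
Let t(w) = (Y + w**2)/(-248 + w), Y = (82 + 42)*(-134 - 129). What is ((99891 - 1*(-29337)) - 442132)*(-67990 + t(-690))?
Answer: 10047051432816/469 ≈ 2.1422e+10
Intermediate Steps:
Y = -32612 (Y = 124*(-263) = -32612)
t(w) = (-32612 + w**2)/(-248 + w)
((99891 - 1*(-29337)) - 442132)*(-67990 + t(-690)) = ((99891 - 1*(-29337)) - 442132)*(-67990 + (-32612 + (-690)**2)/(-248 - 690)) = ((99891 + 29337) - 442132)*(-67990 + (-32612 + 476100)/(-938)) = (129228 - 442132)*(-67990 - 1/938*443488) = -312904*(-67990 - 221744/469) = -312904*(-32109054/469) = 10047051432816/469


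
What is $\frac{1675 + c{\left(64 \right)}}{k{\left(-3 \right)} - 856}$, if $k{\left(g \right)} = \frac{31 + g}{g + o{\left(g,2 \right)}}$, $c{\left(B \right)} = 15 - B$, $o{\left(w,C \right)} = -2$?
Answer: $- \frac{1355}{718} \approx -1.8872$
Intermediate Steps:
$k{\left(g \right)} = \frac{31 + g}{-2 + g}$ ($k{\left(g \right)} = \frac{31 + g}{g - 2} = \frac{31 + g}{-2 + g}$)
$\frac{1675 + c{\left(64 \right)}}{k{\left(-3 \right)} - 856} = \frac{1675 + \left(15 - 64\right)}{\frac{31 - 3}{-2 - 3} - 856} = \frac{1675 + \left(15 - 64\right)}{\frac{1}{-5} \cdot 28 - 856} = \frac{1675 - 49}{\left(- \frac{1}{5}\right) 28 - 856} = \frac{1626}{- \frac{28}{5} - 856} = \frac{1626}{- \frac{4308}{5}} = 1626 \left(- \frac{5}{4308}\right) = - \frac{1355}{718}$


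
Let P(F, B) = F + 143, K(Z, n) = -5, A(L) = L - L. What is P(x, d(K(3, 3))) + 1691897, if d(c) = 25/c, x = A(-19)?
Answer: 1692040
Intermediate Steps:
A(L) = 0
x = 0
P(F, B) = 143 + F
P(x, d(K(3, 3))) + 1691897 = (143 + 0) + 1691897 = 143 + 1691897 = 1692040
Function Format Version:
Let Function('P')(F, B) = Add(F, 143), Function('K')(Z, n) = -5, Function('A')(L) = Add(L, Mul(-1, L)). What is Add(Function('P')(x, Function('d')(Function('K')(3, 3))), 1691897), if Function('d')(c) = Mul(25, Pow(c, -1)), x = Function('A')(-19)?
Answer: 1692040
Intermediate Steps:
Function('A')(L) = 0
x = 0
Function('P')(F, B) = Add(143, F)
Add(Function('P')(x, Function('d')(Function('K')(3, 3))), 1691897) = Add(Add(143, 0), 1691897) = Add(143, 1691897) = 1692040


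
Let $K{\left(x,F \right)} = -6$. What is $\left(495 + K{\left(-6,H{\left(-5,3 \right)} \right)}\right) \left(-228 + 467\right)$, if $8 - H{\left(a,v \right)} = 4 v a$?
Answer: $116871$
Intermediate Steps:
$H{\left(a,v \right)} = 8 - 4 a v$ ($H{\left(a,v \right)} = 8 - 4 v a = 8 - 4 a v$)
$\left(495 + K{\left(-6,H{\left(-5,3 \right)} \right)}\right) \left(-228 + 467\right) = \left(495 - 6\right) \left(-228 + 467\right) = 489 \cdot 239 = 116871$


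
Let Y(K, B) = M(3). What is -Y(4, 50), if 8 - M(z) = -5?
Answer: -13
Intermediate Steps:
M(z) = 13 (M(z) = 8 - 1*(-5) = 8 + 5 = 13)
Y(K, B) = 13
-Y(4, 50) = -1*13 = -13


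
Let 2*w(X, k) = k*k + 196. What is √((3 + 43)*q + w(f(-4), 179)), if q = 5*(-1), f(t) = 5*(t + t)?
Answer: √63554/2 ≈ 126.05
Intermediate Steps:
f(t) = 10*t (f(t) = 5*(2*t) = 10*t)
w(X, k) = 98 + k²/2 (w(X, k) = (k*k + 196)/2 = (k² + 196)/2 = (196 + k²)/2 = 98 + k²/2)
q = -5
√((3 + 43)*q + w(f(-4), 179)) = √((3 + 43)*(-5) + (98 + (½)*179²)) = √(46*(-5) + (98 + (½)*32041)) = √(-230 + (98 + 32041/2)) = √(-230 + 32237/2) = √(31777/2) = √63554/2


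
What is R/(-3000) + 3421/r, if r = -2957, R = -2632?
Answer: -310022/1108875 ≈ -0.27958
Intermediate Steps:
R/(-3000) + 3421/r = -2632/(-3000) + 3421/(-2957) = -2632*(-1/3000) + 3421*(-1/2957) = 329/375 - 3421/2957 = -310022/1108875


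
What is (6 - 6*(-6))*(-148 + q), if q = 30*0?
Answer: -6216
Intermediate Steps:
q = 0
(6 - 6*(-6))*(-148 + q) = (6 - 6*(-6))*(-148 + 0) = (6 + 36)*(-148) = 42*(-148) = -6216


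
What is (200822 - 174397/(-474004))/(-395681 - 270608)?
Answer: -95190605685/315823651156 ≈ -0.30140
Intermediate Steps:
(200822 - 174397/(-474004))/(-395681 - 270608) = (200822 - 174397*(-1/474004))/(-666289) = (200822 + 174397/474004)*(-1/666289) = (95190605685/474004)*(-1/666289) = -95190605685/315823651156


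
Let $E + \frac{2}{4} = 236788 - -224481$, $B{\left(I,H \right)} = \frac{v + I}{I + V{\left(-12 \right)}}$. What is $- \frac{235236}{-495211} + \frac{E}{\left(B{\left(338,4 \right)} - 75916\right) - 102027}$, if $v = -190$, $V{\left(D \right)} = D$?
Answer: $- \frac{5529159820211}{2611529873270} \approx -2.1172$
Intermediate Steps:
$B{\left(I,H \right)} = \frac{-190 + I}{-12 + I}$ ($B{\left(I,H \right)} = \frac{-190 + I}{I - 12} = \frac{-190 + I}{-12 + I}$)
$E = \frac{922537}{2}$ ($E = - \frac{1}{2} + \left(236788 - -224481\right) = - \frac{1}{2} + \left(236788 + 224481\right) = - \frac{1}{2} + 461269 = \frac{922537}{2} \approx 4.6127 \cdot 10^{5}$)
$- \frac{235236}{-495211} + \frac{E}{\left(B{\left(338,4 \right)} - 75916\right) - 102027} = - \frac{235236}{-495211} + \frac{922537}{2 \left(\left(\frac{-190 + 338}{-12 + 338} - 75916\right) - 102027\right)} = \left(-235236\right) \left(- \frac{1}{495211}\right) + \frac{922537}{2 \left(\left(\frac{1}{326} \cdot 148 - 75916\right) - 102027\right)} = \frac{235236}{495211} + \frac{922537}{2 \left(\left(\frac{1}{326} \cdot 148 - 75916\right) - 102027\right)} = \frac{235236}{495211} + \frac{922537}{2 \left(\left(\frac{74}{163} - 75916\right) - 102027\right)} = \frac{235236}{495211} + \frac{922537}{2 \left(- \frac{12374234}{163} - 102027\right)} = \frac{235236}{495211} + \frac{922537}{2 \left(- \frac{29004635}{163}\right)} = \frac{235236}{495211} + \frac{922537}{2} \left(- \frac{163}{29004635}\right) = \frac{235236}{495211} - \frac{13670321}{5273570} = - \frac{5529159820211}{2611529873270}$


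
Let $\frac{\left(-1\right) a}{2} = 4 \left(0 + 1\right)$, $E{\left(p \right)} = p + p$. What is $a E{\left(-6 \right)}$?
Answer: $96$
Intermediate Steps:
$E{\left(p \right)} = 2 p$
$a = -8$ ($a = - 2 \cdot 4 \left(0 + 1\right) = - 2 \cdot 4 \cdot 1 = \left(-2\right) 4 = -8$)
$a E{\left(-6 \right)} = - 8 \cdot 2 \left(-6\right) = \left(-8\right) \left(-12\right) = 96$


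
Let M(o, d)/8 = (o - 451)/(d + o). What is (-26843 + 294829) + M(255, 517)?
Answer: 51720906/193 ≈ 2.6798e+5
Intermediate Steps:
M(o, d) = 8*(-451 + o)/(d + o) (M(o, d) = 8*((o - 451)/(d + o)) = 8*((-451 + o)/(d + o)) = 8*(-451 + o)/(d + o))
(-26843 + 294829) + M(255, 517) = (-26843 + 294829) + 8*(-451 + 255)/(517 + 255) = 267986 + 8*(-196)/772 = 267986 + 8*(1/772)*(-196) = 267986 - 392/193 = 51720906/193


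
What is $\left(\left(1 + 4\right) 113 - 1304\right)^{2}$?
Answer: $546121$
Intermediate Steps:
$\left(\left(1 + 4\right) 113 - 1304\right)^{2} = \left(5 \cdot 113 - 1304\right)^{2} = \left(565 - 1304\right)^{2} = \left(-739\right)^{2} = 546121$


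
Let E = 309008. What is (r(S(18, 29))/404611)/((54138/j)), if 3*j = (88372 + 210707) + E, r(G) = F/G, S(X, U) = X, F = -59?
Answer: -35877133/1182860837172 ≈ -3.0331e-5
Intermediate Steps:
r(G) = -59/G
j = 608087/3 (j = ((88372 + 210707) + 309008)/3 = (299079 + 309008)/3 = (1/3)*608087 = 608087/3 ≈ 2.0270e+5)
(r(S(18, 29))/404611)/((54138/j)) = (-59/18/404611)/((54138/(608087/3))) = (-59*1/18*(1/404611))/((54138*(3/608087))) = (-59/18*1/404611)/(162414/608087) = -59/7282998*608087/162414 = -35877133/1182860837172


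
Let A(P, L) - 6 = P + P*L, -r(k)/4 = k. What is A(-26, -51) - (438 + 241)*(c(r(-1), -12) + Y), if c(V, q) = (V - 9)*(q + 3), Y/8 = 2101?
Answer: -11441881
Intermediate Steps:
Y = 16808 (Y = 8*2101 = 16808)
r(k) = -4*k
c(V, q) = (-9 + V)*(3 + q)
A(P, L) = 6 + P + L*P (A(P, L) = 6 + (P + P*L) = 6 + (P + L*P) = 6 + P + L*P)
A(-26, -51) - (438 + 241)*(c(r(-1), -12) + Y) = (6 - 26 - 51*(-26)) - (438 + 241)*((-27 - 9*(-12) + 3*(-4*(-1)) - 4*(-1)*(-12)) + 16808) = (6 - 26 + 1326) - 679*((-27 + 108 + 3*4 + 4*(-12)) + 16808) = 1306 - 679*((-27 + 108 + 12 - 48) + 16808) = 1306 - 679*(45 + 16808) = 1306 - 679*16853 = 1306 - 1*11443187 = 1306 - 11443187 = -11441881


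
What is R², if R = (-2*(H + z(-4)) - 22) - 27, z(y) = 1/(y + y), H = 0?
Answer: 38025/16 ≈ 2376.6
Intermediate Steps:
z(y) = 1/(2*y)
R = -195/4 (R = (-2*(0 + (½)/(-4)) - 22) - 27 = (-2*(0 + (½)*(-¼)) - 22) - 27 = (-2*(0 - ⅛) - 22) - 27 = (-2*(-⅛) - 22) - 27 = (¼ - 22) - 27 = -87/4 - 27 = -195/4 ≈ -48.750)
R² = (-195/4)² = 38025/16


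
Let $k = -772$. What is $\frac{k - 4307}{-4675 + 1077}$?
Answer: $\frac{5079}{3598} \approx 1.4116$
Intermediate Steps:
$\frac{k - 4307}{-4675 + 1077} = \frac{-772 - 4307}{-4675 + 1077} = - \frac{5079}{-3598} = \left(-5079\right) \left(- \frac{1}{3598}\right) = \frac{5079}{3598}$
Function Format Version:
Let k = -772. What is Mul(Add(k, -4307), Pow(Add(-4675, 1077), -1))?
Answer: Rational(5079, 3598) ≈ 1.4116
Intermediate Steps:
Mul(Add(k, -4307), Pow(Add(-4675, 1077), -1)) = Mul(Add(-772, -4307), Pow(Add(-4675, 1077), -1)) = Mul(-5079, Pow(-3598, -1)) = Mul(-5079, Rational(-1, 3598)) = Rational(5079, 3598)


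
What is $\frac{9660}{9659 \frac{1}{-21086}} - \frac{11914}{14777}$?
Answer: $- \frac{33077510306}{1568473} \approx -21089.0$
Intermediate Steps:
$\frac{9660}{9659 \frac{1}{-21086}} - \frac{11914}{14777} = \frac{9660}{9659 \left(- \frac{1}{21086}\right)} - \frac{1702}{2111} = \frac{9660}{- \frac{743}{1622}} - \frac{1702}{2111} = 9660 \left(- \frac{1622}{743}\right) - \frac{1702}{2111} = - \frac{15668520}{743} - \frac{1702}{2111} = - \frac{33077510306}{1568473}$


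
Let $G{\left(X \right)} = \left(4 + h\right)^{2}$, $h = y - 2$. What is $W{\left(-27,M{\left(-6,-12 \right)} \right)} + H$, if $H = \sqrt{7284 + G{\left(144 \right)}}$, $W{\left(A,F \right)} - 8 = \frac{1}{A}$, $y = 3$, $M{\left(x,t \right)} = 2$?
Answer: $\frac{215}{27} + \sqrt{7309} \approx 93.456$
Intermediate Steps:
$W{\left(A,F \right)} = 8 + \frac{1}{A}$
$h = 1$ ($h = 3 - 2 = 1$)
$G{\left(X \right)} = 25$ ($G{\left(X \right)} = \left(4 + 1\right)^{2} = 5^{2} = 25$)
$H = \sqrt{7309}$ ($H = \sqrt{7284 + 25} = \sqrt{7309} \approx 85.493$)
$W{\left(-27,M{\left(-6,-12 \right)} \right)} + H = \left(8 + \frac{1}{-27}\right) + \sqrt{7309} = \left(8 - \frac{1}{27}\right) + \sqrt{7309} = \frac{215}{27} + \sqrt{7309}$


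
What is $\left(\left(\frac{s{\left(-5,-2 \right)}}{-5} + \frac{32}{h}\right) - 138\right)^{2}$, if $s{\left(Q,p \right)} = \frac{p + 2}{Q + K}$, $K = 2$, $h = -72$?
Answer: $\frac{1552516}{81} \approx 19167.0$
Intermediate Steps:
$s{\left(Q,p \right)} = \frac{2 + p}{2 + Q}$ ($s{\left(Q,p \right)} = \frac{p + 2}{Q + 2} = \frac{2 + p}{2 + Q}$)
$\left(\left(\frac{s{\left(-5,-2 \right)}}{-5} + \frac{32}{h}\right) - 138\right)^{2} = \left(\left(\frac{\frac{1}{2 - 5} \left(2 - 2\right)}{-5} + \frac{32}{-72}\right) - 138\right)^{2} = \left(\left(\frac{1}{-3} \cdot 0 \left(- \frac{1}{5}\right) + 32 \left(- \frac{1}{72}\right)\right) - 138\right)^{2} = \left(\left(\left(- \frac{1}{3}\right) 0 \left(- \frac{1}{5}\right) - \frac{4}{9}\right) - 138\right)^{2} = \left(\left(0 \left(- \frac{1}{5}\right) - \frac{4}{9}\right) - 138\right)^{2} = \left(\left(0 - \frac{4}{9}\right) - 138\right)^{2} = \left(- \frac{4}{9} - 138\right)^{2} = \left(- \frac{1246}{9}\right)^{2} = \frac{1552516}{81}$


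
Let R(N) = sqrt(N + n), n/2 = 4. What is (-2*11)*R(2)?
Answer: -22*sqrt(10) ≈ -69.570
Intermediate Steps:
n = 8 (n = 2*4 = 8)
R(N) = sqrt(8 + N) (R(N) = sqrt(N + 8) = sqrt(8 + N))
(-2*11)*R(2) = (-2*11)*sqrt(8 + 2) = -22*sqrt(10)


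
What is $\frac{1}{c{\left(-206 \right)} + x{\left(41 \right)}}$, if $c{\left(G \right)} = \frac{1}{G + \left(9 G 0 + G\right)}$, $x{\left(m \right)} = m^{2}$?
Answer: $\frac{412}{692571} \approx 0.00059489$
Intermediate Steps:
$c{\left(G \right)} = \frac{1}{2 G}$ ($c{\left(G \right)} = \frac{1}{G + \left(0 + G\right)} = \frac{1}{G + G} = \frac{1}{2 G}$)
$\frac{1}{c{\left(-206 \right)} + x{\left(41 \right)}} = \frac{1}{\frac{1}{2 \left(-206\right)} + 41^{2}} = \frac{1}{\frac{1}{2} \left(- \frac{1}{206}\right) + 1681} = \frac{1}{- \frac{1}{412} + 1681} = \frac{1}{\frac{692571}{412}} = \frac{412}{692571}$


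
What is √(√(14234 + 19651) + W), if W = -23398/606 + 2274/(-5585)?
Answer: √(-111736106527935 + 8591180955075*√3765)/1692255 ≈ 12.044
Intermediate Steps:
W = -66027937/1692255 (W = -23398*1/606 + 2274*(-1/5585) = -11699/303 - 2274/5585 = -66027937/1692255 ≈ -39.018)
√(√(14234 + 19651) + W) = √(√(14234 + 19651) - 66027937/1692255) = √(√33885 - 66027937/1692255) = √(3*√3765 - 66027937/1692255) = √(-66027937/1692255 + 3*√3765)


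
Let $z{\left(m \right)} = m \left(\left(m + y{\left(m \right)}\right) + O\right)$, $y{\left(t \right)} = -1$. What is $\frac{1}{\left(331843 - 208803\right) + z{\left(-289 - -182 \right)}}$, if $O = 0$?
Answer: $\frac{1}{134596} \approx 7.4296 \cdot 10^{-6}$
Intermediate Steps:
$z{\left(m \right)} = m \left(-1 + m\right)$ ($z{\left(m \right)} = m \left(\left(m - 1\right) + 0\right) = m \left(\left(-1 + m\right) + 0\right) = m \left(-1 + m\right)$)
$\frac{1}{\left(331843 - 208803\right) + z{\left(-289 - -182 \right)}} = \frac{1}{\left(331843 - 208803\right) + \left(-289 - -182\right) \left(-1 - 107\right)} = \frac{1}{123040 + \left(-289 + 182\right) \left(-1 + \left(-289 + 182\right)\right)} = \frac{1}{123040 - 107 \left(-1 - 107\right)} = \frac{1}{123040 - -11556} = \frac{1}{123040 + 11556} = \frac{1}{134596}$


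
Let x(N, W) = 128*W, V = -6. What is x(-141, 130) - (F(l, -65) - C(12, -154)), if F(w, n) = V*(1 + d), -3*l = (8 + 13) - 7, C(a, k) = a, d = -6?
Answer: 16622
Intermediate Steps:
l = -14/3 (l = -((8 + 13) - 7)/3 = -(21 - 7)/3 = -⅓*14 = -14/3 ≈ -4.6667)
F(w, n) = 30 (F(w, n) = -6*(1 - 6) = -6*(-5) = 30)
x(-141, 130) - (F(l, -65) - C(12, -154)) = 128*130 - (30 - 1*12) = 16640 - (30 - 12) = 16640 - 1*18 = 16640 - 18 = 16622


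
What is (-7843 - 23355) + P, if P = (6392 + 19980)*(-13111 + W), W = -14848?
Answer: -737365946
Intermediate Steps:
P = -737334748 (P = (6392 + 19980)*(-13111 - 14848) = 26372*(-27959) = -737334748)
(-7843 - 23355) + P = (-7843 - 23355) - 737334748 = -31198 - 737334748 = -737365946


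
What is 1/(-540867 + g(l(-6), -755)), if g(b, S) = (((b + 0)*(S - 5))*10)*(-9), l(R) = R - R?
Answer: -1/540867 ≈ -1.8489e-6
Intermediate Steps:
l(R) = 0
g(b, S) = -90*b*(-5 + S) (g(b, S) = ((b*(-5 + S))*10)*(-9) = (10*b*(-5 + S))*(-9) = -90*b*(-5 + S))
1/(-540867 + g(l(-6), -755)) = 1/(-540867 + 90*0*(5 - 1*(-755))) = 1/(-540867 + 90*0*(5 + 755)) = 1/(-540867 + 90*0*760) = 1/(-540867 + 0) = 1/(-540867) = -1/540867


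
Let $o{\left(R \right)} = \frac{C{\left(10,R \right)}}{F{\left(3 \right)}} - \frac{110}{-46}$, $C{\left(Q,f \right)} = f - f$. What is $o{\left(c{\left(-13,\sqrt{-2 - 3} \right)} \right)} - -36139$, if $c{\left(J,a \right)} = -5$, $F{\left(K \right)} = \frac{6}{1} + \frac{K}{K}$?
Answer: $\frac{831252}{23} \approx 36141.0$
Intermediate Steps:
$C{\left(Q,f \right)} = 0$
$F{\left(K \right)} = 7$ ($F{\left(K \right)} = 6 \cdot 1 + 1 = 6 + 1 = 7$)
$o{\left(R \right)} = \frac{55}{23}$ ($o{\left(R \right)} = \frac{0}{7} - \frac{110}{-46} = 0 \cdot \frac{1}{7} - - \frac{55}{23} = 0 + \frac{55}{23} = \frac{55}{23}$)
$o{\left(c{\left(-13,\sqrt{-2 - 3} \right)} \right)} - -36139 = \frac{55}{23} - -36139 = \frac{55}{23} + 36139 = \frac{831252}{23}$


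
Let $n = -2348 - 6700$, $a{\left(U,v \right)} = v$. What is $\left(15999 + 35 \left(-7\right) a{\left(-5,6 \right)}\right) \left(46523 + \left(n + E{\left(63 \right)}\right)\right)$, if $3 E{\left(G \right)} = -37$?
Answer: $544295084$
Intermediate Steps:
$n = -9048$
$E{\left(G \right)} = - \frac{37}{3}$ ($E{\left(G \right)} = \frac{1}{3} \left(-37\right) = - \frac{37}{3}$)
$\left(15999 + 35 \left(-7\right) a{\left(-5,6 \right)}\right) \left(46523 + \left(n + E{\left(63 \right)}\right)\right) = \left(15999 + 35 \left(-7\right) 6\right) \left(46523 - \frac{27181}{3}\right) = \left(15999 - 1470\right) \left(46523 - \frac{27181}{3}\right) = \left(15999 - 1470\right) \frac{112388}{3} = 14529 \cdot \frac{112388}{3} = 544295084$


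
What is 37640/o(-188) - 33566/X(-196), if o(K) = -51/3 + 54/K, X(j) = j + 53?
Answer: -6944802/3575 ≈ -1942.6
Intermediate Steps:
X(j) = 53 + j
o(K) = -17 + 54/K (o(K) = -51*1/3 + 54/K = -17 + 54/K)
37640/o(-188) - 33566/X(-196) = 37640/(-17 + 54/(-188)) - 33566/(53 - 196) = 37640/(-17 + 54*(-1/188)) - 33566/(-143) = 37640/(-17 - 27/94) - 33566*(-1/143) = 37640/(-1625/94) + 2582/11 = 37640*(-94/1625) + 2582/11 = -707632/325 + 2582/11 = -6944802/3575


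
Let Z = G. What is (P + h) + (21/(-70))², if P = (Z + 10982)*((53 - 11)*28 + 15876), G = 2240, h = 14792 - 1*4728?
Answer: 22547160809/100 ≈ 2.2547e+8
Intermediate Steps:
h = 10064 (h = 14792 - 4728 = 10064)
Z = 2240
P = 225461544 (P = (2240 + 10982)*((53 - 11)*28 + 15876) = 13222*(42*28 + 15876) = 13222*(1176 + 15876) = 13222*17052 = 225461544)
(P + h) + (21/(-70))² = (225461544 + 10064) + (21/(-70))² = 225471608 + (21*(-1/70))² = 225471608 + (-3/10)² = 225471608 + 9/100 = 22547160809/100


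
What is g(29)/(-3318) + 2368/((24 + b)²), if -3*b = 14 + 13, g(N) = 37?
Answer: 2616233/248850 ≈ 10.513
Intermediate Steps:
b = -9 (b = -(14 + 13)/3 = -⅓*27 = -9)
g(29)/(-3318) + 2368/((24 + b)²) = 37/(-3318) + 2368/((24 - 9)²) = 37*(-1/3318) + 2368/(15²) = -37/3318 + 2368/225 = 2616233/248850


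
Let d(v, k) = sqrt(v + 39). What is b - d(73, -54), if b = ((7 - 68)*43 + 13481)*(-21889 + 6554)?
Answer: -166507430 - 4*sqrt(7) ≈ -1.6651e+8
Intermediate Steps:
d(v, k) = sqrt(39 + v)
b = -166507430 (b = (-61*43 + 13481)*(-15335) = (-2623 + 13481)*(-15335) = 10858*(-15335) = -166507430)
b - d(73, -54) = -166507430 - sqrt(39 + 73) = -166507430 - sqrt(112) = -166507430 - 4*sqrt(7)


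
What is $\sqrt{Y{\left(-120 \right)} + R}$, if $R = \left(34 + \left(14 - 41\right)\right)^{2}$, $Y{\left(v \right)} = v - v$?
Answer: $7$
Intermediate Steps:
$Y{\left(v \right)} = 0$
$R = 49$ ($R = \left(34 - 27\right)^{2} = 7^{2} = 49$)
$\sqrt{Y{\left(-120 \right)} + R} = \sqrt{0 + 49} = \sqrt{49} = 7$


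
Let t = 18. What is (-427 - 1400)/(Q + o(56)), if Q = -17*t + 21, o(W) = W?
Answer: 1827/229 ≈ 7.9782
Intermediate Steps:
Q = -285 (Q = -17*18 + 21 = -306 + 21 = -285)
(-427 - 1400)/(Q + o(56)) = (-427 - 1400)/(-285 + 56) = -1827/(-229) = -1827*(-1/229) = 1827/229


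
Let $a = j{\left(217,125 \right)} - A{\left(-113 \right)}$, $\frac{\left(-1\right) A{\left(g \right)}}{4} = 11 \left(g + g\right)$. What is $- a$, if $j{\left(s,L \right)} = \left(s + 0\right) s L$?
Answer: $-5876181$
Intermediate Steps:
$A{\left(g \right)} = - 88 g$ ($A{\left(g \right)} = - 4 \cdot 11 \left(g + g\right) = - 4 \cdot 11 \cdot 2 g = - 4 \cdot 22 g = - 88 g$)
$j{\left(s,L \right)} = L s^{2}$ ($j{\left(s,L \right)} = s s L = s^{2} L = L s^{2}$)
$a = 5876181$ ($a = 125 \cdot 217^{2} - \left(-88\right) \left(-113\right) = 125 \cdot 47089 - 9944 = 5886125 - 9944 = 5876181$)
$- a = \left(-1\right) 5876181 = -5876181$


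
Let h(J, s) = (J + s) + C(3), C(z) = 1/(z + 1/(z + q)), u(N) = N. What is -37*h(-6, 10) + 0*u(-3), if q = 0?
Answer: -1591/10 ≈ -159.10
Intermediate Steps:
C(z) = 1/(z + 1/z) (C(z) = 1/(z + 1/(z + 0)) = 1/(z + 1/z))
h(J, s) = 3/10 + J + s (h(J, s) = (J + s) + 3/(1 + 3²) = (J + s) + 3/(1 + 9) = (J + s) + 3/10 = 3/10 + J + s)
-37*h(-6, 10) + 0*u(-3) = -37*(3/10 - 6 + 10) + 0*(-3) = -37*43/10 + 0 = -1591/10 + 0 = -1591/10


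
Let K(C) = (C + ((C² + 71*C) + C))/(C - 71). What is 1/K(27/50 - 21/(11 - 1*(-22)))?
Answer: 21506650/2125141 ≈ 10.120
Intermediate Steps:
K(C) = (C² + 73*C)/(-71 + C) (K(C) = (C + (C² + 72*C))/(-71 + C) = (C² + 73*C)/(-71 + C))
1/K(27/50 - 21/(11 - 1*(-22))) = 1/((27/50 - 21/(11 - 1*(-22)))*(73 + (27/50 - 21/(11 - 1*(-22))))/(-71 + (27/50 - 21/(11 - 1*(-22))))) = 1/((27*(1/50) - 21/(11 + 22))*(73 + (27*(1/50) - 21/(11 + 22)))/(-71 + (27*(1/50) - 21/(11 + 22)))) = 1/((27/50 - 21/33)*(73 + (27/50 - 21/33))/(-71 + (27/50 - 21/33))) = 1/((27/50 - 21*1/33)*(73 + (27/50 - 21*1/33))/(-71 + (27/50 - 21*1/33))) = 1/((27/50 - 7/11)*(73 + (27/50 - 7/11))/(-71 + (27/50 - 7/11))) = 1/(-53*(73 - 53/550)/(550*(-71 - 53/550))) = 1/(-53/550*40097/550/(-39103/550)) = 1/(-53/550*(-550/39103)*40097/550) = 1/(2125141/21506650) = 21506650/2125141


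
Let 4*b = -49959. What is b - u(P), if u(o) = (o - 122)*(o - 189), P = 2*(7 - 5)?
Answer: -137279/4 ≈ -34320.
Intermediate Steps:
b = -49959/4 (b = (1/4)*(-49959) = -49959/4 ≈ -12490.)
P = 4 (P = 2*2 = 4)
u(o) = (-189 + o)*(-122 + o) (u(o) = (-122 + o)*(-189 + o) = (-189 + o)*(-122 + o))
b - u(P) = -49959/4 - (23058 + 4**2 - 311*4) = -49959/4 - (23058 + 16 - 1244) = -49959/4 - 1*21830 = -49959/4 - 21830 = -137279/4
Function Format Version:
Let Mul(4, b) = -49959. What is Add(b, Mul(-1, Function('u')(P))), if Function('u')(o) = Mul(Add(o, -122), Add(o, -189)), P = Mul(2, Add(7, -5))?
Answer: Rational(-137279, 4) ≈ -34320.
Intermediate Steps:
b = Rational(-49959, 4) (b = Mul(Rational(1, 4), -49959) = Rational(-49959, 4) ≈ -12490.)
P = 4 (P = Mul(2, 2) = 4)
Function('u')(o) = Mul(Add(-189, o), Add(-122, o)) (Function('u')(o) = Mul(Add(-122, o), Add(-189, o)) = Mul(Add(-189, o), Add(-122, o)))
Add(b, Mul(-1, Function('u')(P))) = Add(Rational(-49959, 4), Mul(-1, Add(23058, Pow(4, 2), Mul(-311, 4)))) = Add(Rational(-49959, 4), Mul(-1, Add(23058, 16, -1244))) = Add(Rational(-49959, 4), Mul(-1, 21830)) = Add(Rational(-49959, 4), -21830) = Rational(-137279, 4)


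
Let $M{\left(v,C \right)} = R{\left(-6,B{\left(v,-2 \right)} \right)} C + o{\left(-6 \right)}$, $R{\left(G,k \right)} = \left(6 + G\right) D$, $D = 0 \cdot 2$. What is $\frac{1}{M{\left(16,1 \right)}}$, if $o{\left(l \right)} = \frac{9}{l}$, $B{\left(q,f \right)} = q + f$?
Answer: $- \frac{2}{3} \approx -0.66667$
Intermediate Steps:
$B{\left(q,f \right)} = f + q$
$D = 0$
$R{\left(G,k \right)} = 0$ ($R{\left(G,k \right)} = \left(6 + G\right) 0 = 0$)
$M{\left(v,C \right)} = - \frac{3}{2}$ ($M{\left(v,C \right)} = 0 C + \frac{9}{-6} = 0 + 9 \left(- \frac{1}{6}\right) = 0 - \frac{3}{2} = - \frac{3}{2}$)
$\frac{1}{M{\left(16,1 \right)}} = \frac{1}{- \frac{3}{2}} = - \frac{2}{3}$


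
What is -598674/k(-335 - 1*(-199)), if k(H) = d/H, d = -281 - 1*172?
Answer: -27139888/151 ≈ -1.7973e+5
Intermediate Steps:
d = -453 (d = -281 - 172 = -453)
k(H) = -453/H
-598674/k(-335 - 1*(-199)) = -598674/((-453/(-335 - 1*(-199)))) = -598674/((-453/(-335 + 199))) = -598674/((-453/(-136))) = -598674/((-453*(-1/136))) = -598674/453/136 = -598674*136/453 = -27139888/151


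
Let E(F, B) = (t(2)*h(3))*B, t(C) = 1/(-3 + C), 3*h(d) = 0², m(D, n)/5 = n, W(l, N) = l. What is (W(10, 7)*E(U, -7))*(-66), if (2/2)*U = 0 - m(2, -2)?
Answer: 0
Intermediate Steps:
m(D, n) = 5*n
h(d) = 0 (h(d) = (⅓)*0² = (⅓)*0 = 0)
U = 10 (U = 0 - 5*(-2) = 0 - 1*(-10) = 0 + 10 = 10)
E(F, B) = 0 (E(F, B) = (0/(-3 + 2))*B = (0/(-1))*B = (-1*0)*B = 0*B = 0)
(W(10, 7)*E(U, -7))*(-66) = (10*0)*(-66) = 0*(-66) = 0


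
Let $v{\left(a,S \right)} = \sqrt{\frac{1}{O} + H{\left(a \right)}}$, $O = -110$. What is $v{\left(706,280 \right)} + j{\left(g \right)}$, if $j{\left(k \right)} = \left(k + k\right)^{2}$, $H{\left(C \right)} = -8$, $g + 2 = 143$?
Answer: $79524 + \frac{i \sqrt{96910}}{110} \approx 79524.0 + 2.83 i$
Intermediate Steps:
$g = 141$ ($g = -2 + 143 = 141$)
$v{\left(a,S \right)} = \frac{i \sqrt{96910}}{110}$ ($v{\left(a,S \right)} = \sqrt{\frac{1}{-110} - 8} = \sqrt{- \frac{1}{110} - 8} = \sqrt{- \frac{881}{110}} = \frac{i \sqrt{96910}}{110}$)
$j{\left(k \right)} = 4 k^{2}$ ($j{\left(k \right)} = \left(2 k\right)^{2} = 4 k^{2}$)
$v{\left(706,280 \right)} + j{\left(g \right)} = \frac{i \sqrt{96910}}{110} + 4 \cdot 141^{2} = \frac{i \sqrt{96910}}{110} + 4 \cdot 19881 = \frac{i \sqrt{96910}}{110} + 79524 = 79524 + \frac{i \sqrt{96910}}{110}$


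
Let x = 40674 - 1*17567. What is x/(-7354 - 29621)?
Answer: -23107/36975 ≈ -0.62494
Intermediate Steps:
x = 23107 (x = 40674 - 17567 = 23107)
x/(-7354 - 29621) = 23107/(-7354 - 29621) = 23107/(-36975) = 23107*(-1/36975) = -23107/36975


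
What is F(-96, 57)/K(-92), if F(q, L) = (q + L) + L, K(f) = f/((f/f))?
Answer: -9/46 ≈ -0.19565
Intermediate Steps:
K(f) = f (K(f) = f/1 = f*1 = f)
F(q, L) = q + 2*L (F(q, L) = (L + q) + L = q + 2*L)
F(-96, 57)/K(-92) = (-96 + 2*57)/(-92) = (-96 + 114)*(-1/92) = 18*(-1/92) = -9/46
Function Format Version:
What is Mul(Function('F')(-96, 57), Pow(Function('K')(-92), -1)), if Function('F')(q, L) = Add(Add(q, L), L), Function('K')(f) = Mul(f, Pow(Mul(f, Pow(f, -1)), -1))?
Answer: Rational(-9, 46) ≈ -0.19565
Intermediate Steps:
Function('K')(f) = f (Function('K')(f) = Mul(f, Pow(1, -1)) = Mul(f, 1) = f)
Function('F')(q, L) = Add(q, Mul(2, L)) (Function('F')(q, L) = Add(Add(L, q), L) = Add(q, Mul(2, L)))
Mul(Function('F')(-96, 57), Pow(Function('K')(-92), -1)) = Mul(Add(-96, Mul(2, 57)), Pow(-92, -1)) = Mul(Add(-96, 114), Rational(-1, 92)) = Mul(18, Rational(-1, 92)) = Rational(-9, 46)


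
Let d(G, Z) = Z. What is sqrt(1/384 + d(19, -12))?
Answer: I*sqrt(27642)/48 ≈ 3.4637*I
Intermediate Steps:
sqrt(1/384 + d(19, -12)) = sqrt(1/384 - 12) = sqrt(-4607/384) = I*sqrt(27642)/48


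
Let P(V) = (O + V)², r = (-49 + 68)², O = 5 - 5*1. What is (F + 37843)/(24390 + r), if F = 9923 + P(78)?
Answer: 53850/24751 ≈ 2.1757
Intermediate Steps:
O = 0 (O = 5 - 5 = 0)
r = 361 (r = 19² = 361)
P(V) = V² (P(V) = (0 + V)² = V²)
F = 16007 (F = 9923 + 78² = 9923 + 6084 = 16007)
(F + 37843)/(24390 + r) = (16007 + 37843)/(24390 + 361) = 53850/24751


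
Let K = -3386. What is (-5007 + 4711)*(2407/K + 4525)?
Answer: -2267247964/1693 ≈ -1.3392e+6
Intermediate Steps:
(-5007 + 4711)*(2407/K + 4525) = (-5007 + 4711)*(2407/(-3386) + 4525) = -296*(2407*(-1/3386) + 4525) = -296*(-2407/3386 + 4525) = -296*15319243/3386 = -2267247964/1693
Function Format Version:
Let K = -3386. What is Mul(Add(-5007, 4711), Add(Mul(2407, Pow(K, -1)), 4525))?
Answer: Rational(-2267247964, 1693) ≈ -1.3392e+6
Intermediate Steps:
Mul(Add(-5007, 4711), Add(Mul(2407, Pow(K, -1)), 4525)) = Mul(Add(-5007, 4711), Add(Mul(2407, Pow(-3386, -1)), 4525)) = Mul(-296, Add(Mul(2407, Rational(-1, 3386)), 4525)) = Mul(-296, Add(Rational(-2407, 3386), 4525)) = Mul(-296, Rational(15319243, 3386)) = Rational(-2267247964, 1693)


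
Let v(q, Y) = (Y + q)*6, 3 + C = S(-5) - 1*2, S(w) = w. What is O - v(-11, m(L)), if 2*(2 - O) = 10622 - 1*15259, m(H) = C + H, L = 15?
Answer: 4713/2 ≈ 2356.5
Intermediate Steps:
C = -10 (C = -3 + (-5 - 1*2) = -3 + (-5 - 2) = -3 - 7 = -10)
m(H) = -10 + H
v(q, Y) = 6*Y + 6*q
O = 4641/2 (O = 2 - (10622 - 1*15259)/2 = 2 - (10622 - 15259)/2 = 2 - ½*(-4637) = 2 + 4637/2 = 4641/2 ≈ 2320.5)
O - v(-11, m(L)) = 4641/2 - (6*(-10 + 15) + 6*(-11)) = 4641/2 - (6*5 - 66) = 4641/2 - (30 - 66) = 4641/2 - 1*(-36) = 4641/2 + 36 = 4713/2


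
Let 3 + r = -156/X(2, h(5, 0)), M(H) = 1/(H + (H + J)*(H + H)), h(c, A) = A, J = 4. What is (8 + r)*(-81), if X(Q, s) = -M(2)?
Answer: -328941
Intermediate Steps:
M(H) = 1/(H + 2*H*(4 + H)) (M(H) = 1/(H + (H + 4)*(H + H)) = 1/(H + (4 + H)*(2*H)) = 1/(H + 2*H*(4 + H)))
X(Q, s) = -1/26 (X(Q, s) = -1/(2*(9 + 2*2)) = -1/(2*(9 + 4)) = -1/(2*13) = -1*1/26 = -1/26)
r = 4053 (r = -3 - 156/(-1/26) = -3 - 156*(-26) = -3 + 4056 = 4053)
(8 + r)*(-81) = (8 + 4053)*(-81) = 4061*(-81) = -328941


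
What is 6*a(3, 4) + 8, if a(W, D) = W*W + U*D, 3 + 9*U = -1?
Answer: 154/3 ≈ 51.333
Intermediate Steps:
U = -4/9 (U = -1/3 + (1/9)*(-1) = -1/3 - 1/9 = -4/9 ≈ -0.44444)
a(W, D) = W**2 - 4*D/9 (a(W, D) = W*W - 4*D/9 = W**2 - 4*D/9)
6*a(3, 4) + 8 = 6*(3**2 - 4/9*4) + 8 = 6*(9 - 16/9) + 8 = 6*(65/9) + 8 = 130/3 + 8 = 154/3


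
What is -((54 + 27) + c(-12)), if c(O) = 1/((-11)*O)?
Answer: -10693/132 ≈ -81.008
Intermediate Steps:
c(O) = -1/(11*O)
-((54 + 27) + c(-12)) = -((54 + 27) - 1/11/(-12)) = -(81 - 1/11*(-1/12)) = -(81 + 1/132) = -1*10693/132 = -10693/132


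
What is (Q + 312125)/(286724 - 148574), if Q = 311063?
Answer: 311594/69075 ≈ 4.5109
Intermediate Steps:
(Q + 312125)/(286724 - 148574) = (311063 + 312125)/(286724 - 148574) = 623188/138150 = 623188*(1/138150) = 311594/69075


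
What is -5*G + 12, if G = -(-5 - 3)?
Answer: -28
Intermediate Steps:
G = 8 (G = -1*(-8) = 8)
-5*G + 12 = -5*8 + 12 = -40 + 12 = -28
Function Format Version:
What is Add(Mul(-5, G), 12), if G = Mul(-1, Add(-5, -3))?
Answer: -28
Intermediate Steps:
G = 8 (G = Mul(-1, -8) = 8)
Add(Mul(-5, G), 12) = Add(Mul(-5, 8), 12) = Add(-40, 12) = -28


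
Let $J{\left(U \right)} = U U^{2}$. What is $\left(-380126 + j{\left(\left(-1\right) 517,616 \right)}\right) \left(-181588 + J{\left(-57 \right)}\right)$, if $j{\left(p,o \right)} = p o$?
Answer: $256232473038$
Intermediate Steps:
$J{\left(U \right)} = U^{3}$
$j{\left(p,o \right)} = o p$
$\left(-380126 + j{\left(\left(-1\right) 517,616 \right)}\right) \left(-181588 + J{\left(-57 \right)}\right) = \left(-380126 + 616 \left(\left(-1\right) 517\right)\right) \left(-181588 + \left(-57\right)^{3}\right) = \left(-380126 + 616 \left(-517\right)\right) \left(-181588 - 185193\right) = \left(-380126 - 318472\right) \left(-366781\right) = \left(-698598\right) \left(-366781\right) = 256232473038$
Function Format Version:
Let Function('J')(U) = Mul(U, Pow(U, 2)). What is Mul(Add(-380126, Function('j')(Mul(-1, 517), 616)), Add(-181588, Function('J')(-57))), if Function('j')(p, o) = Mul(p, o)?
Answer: 256232473038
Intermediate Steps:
Function('J')(U) = Pow(U, 3)
Function('j')(p, o) = Mul(o, p)
Mul(Add(-380126, Function('j')(Mul(-1, 517), 616)), Add(-181588, Function('J')(-57))) = Mul(Add(-380126, Mul(616, Mul(-1, 517))), Add(-181588, Pow(-57, 3))) = Mul(Add(-380126, Mul(616, -517)), Add(-181588, -185193)) = Mul(Add(-380126, -318472), -366781) = Mul(-698598, -366781) = 256232473038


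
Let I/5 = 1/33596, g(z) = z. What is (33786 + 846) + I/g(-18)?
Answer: 20942940091/604728 ≈ 34632.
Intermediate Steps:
I = 5/33596 ≈ 0.00014883
(33786 + 846) + I/g(-18) = (33786 + 846) + (5/33596)/(-18) = 34632 + (5/33596)*(-1/18) = 34632 - 5/604728 = 20942940091/604728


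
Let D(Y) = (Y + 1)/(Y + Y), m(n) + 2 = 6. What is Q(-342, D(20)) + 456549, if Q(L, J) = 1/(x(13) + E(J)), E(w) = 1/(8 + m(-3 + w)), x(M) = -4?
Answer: 21457791/47 ≈ 4.5655e+5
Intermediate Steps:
m(n) = 4 (m(n) = -2 + 6 = 4)
D(Y) = (1 + Y)/(2*Y) (D(Y) = (1 + Y)/((2*Y)) = (1 + Y)*(1/(2*Y)) = (1 + Y)/(2*Y))
E(w) = 1/12 (E(w) = 1/(8 + 4) = 1/12)
Q(L, J) = -12/47 (Q(L, J) = 1/(-4 + 1/12) = 1/(-47/12) = -12/47)
Q(-342, D(20)) + 456549 = -12/47 + 456549 = 21457791/47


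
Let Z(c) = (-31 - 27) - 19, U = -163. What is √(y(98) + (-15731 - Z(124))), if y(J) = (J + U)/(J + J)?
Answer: I*√3068249/14 ≈ 125.12*I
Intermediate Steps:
Z(c) = -77 (Z(c) = -58 - 19 = -77)
y(J) = (-163 + J)/(2*J) (y(J) = (J - 163)/(J + J) = (-163 + J)/((2*J)) = (-163 + J)*(1/(2*J)) = (-163 + J)/(2*J))
√(y(98) + (-15731 - Z(124))) = √((½)*(-163 + 98)/98 + (-15731 - 1*(-77))) = √((½)*(1/98)*(-65) + (-15731 + 77)) = √(-65/196 - 15654) = √(-3068249/196) = I*√3068249/14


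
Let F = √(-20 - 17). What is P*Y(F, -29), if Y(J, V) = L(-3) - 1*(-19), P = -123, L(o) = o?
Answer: -1968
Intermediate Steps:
F = I*√37 (F = √(-37) = I*√37 ≈ 6.0828*I)
Y(J, V) = 16 (Y(J, V) = -3 - 1*(-19) = -3 + 19 = 16)
P*Y(F, -29) = -123*16 = -1968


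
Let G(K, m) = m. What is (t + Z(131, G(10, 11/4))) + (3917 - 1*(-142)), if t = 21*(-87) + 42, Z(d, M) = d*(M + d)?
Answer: 79181/4 ≈ 19795.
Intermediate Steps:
t = -1785 (t = -1827 + 42 = -1785)
(t + Z(131, G(10, 11/4))) + (3917 - 1*(-142)) = (-1785 + 131*(11/4 + 131)) + (3917 - 1*(-142)) = (-1785 + 131*(11*(¼) + 131)) + (3917 + 142) = (-1785 + 131*(11/4 + 131)) + 4059 = (-1785 + 131*(535/4)) + 4059 = (-1785 + 70085/4) + 4059 = 62945/4 + 4059 = 79181/4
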